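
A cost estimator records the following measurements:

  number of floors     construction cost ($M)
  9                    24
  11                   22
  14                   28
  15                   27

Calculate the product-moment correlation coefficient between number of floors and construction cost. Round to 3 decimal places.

n = 4, Σx = 49, Σy = 101, Σxy = 1255, Σx² = 623, Σy² = 2573
Sxx = Σx² − (Σx)²/n = 623 − 600.25 = 22.75
Sxy = Σxy − (Σx)(Σy)/n = 1255 − 1237.25 = 17.75
Syy = Σy² − (Σy)²/n = 2573 − 2550.25 = 22.75
r = Sxy/√(Sxx·Syy) = 17.75/√(517.5625) = 17.75/22.750000 = 0.780220

0.780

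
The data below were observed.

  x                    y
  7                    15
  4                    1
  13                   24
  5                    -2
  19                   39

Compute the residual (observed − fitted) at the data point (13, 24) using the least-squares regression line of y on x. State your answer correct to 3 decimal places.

n = 5, Σx = 48, Σy = 77, Σxy = 1152, Σx² = 620
Sxx = Σx² − (Σx)²/n = 620 − 460.8 = 159.2
Sxy = Σxy − (Σx)(Σy)/n = 1152 − 739.2 = 412.8
b = Sxy/Sxx = 412.8/159.2 = 2.592965
a = ȳ − b·x̄ = 15.4 − 2.592965·9.6 = -9.492462
ŷ(13) = -9.492462 + 2.592965·13 = 24.216080
residual = y − ŷ = 24 − 24.216080 = -0.216080

-0.216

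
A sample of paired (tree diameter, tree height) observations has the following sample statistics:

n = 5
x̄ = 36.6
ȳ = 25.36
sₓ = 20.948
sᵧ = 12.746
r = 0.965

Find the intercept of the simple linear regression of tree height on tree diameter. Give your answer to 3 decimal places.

3.870

b = r · sᵧ/sₓ = 0.965 · 12.746/20.948 = 0.587163
a = ȳ − b·x̄ = 25.36 − 0.587163·36.6 = 3.869835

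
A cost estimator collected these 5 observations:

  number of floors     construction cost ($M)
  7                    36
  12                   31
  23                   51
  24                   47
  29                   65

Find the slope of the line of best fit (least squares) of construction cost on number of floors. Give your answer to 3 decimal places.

n = 5, Σx = 95, Σy = 230, Σxy = 4810, Σx² = 2139
Sxx = Σx² − (Σx)²/n = 2139 − 1805 = 334
Sxy = Σxy − (Σx)(Σy)/n = 4810 − 4370 = 440
b = Sxy/Sxx = 440/334 = 1.317365

1.317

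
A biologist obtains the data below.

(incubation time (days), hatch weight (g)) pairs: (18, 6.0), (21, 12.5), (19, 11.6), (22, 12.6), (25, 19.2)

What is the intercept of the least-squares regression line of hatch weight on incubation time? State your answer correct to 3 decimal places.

-21.360

n = 5, Σx = 105, Σy = 61.9, Σxy = 1348.1, Σx² = 2235
Sxx = Σx² − (Σx)²/n = 2235 − 2205 = 30
Sxy = Σxy − (Σx)(Σy)/n = 1348.1 − 1299.9 = 48.2
b = Sxy/Sxx = 48.2/30 = 1.606667
a = ȳ − b·x̄ = 12.38 − 1.606667·21 = -21.36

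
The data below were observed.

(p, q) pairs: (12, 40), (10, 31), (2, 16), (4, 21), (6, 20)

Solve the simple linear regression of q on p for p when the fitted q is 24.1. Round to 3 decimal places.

6.137

n = 5, Σx = 34, Σy = 128, Σxy = 1026, Σx² = 300
Sxx = Σx² − (Σx)²/n = 300 − 231.2 = 68.8
Sxy = Σxy − (Σx)(Σy)/n = 1026 − 870.4 = 155.6
b = Sxy/Sxx = 155.6/68.8 = 2.261628
a = ȳ − b·x̄ = 25.6 − 2.261628·6.8 = 10.220930
Set a + b·x = 24.1: x = (24.1 − 10.220930) / 2.261628 = 6.136761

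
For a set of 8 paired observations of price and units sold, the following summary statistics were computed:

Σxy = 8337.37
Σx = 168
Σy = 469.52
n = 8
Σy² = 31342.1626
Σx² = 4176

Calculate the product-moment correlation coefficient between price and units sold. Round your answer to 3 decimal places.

Sxx = Σx² − (Σx)²/n = 4176 − 3528 = 648
Sxy = Σxy − (Σx)(Σy)/n = 8337.37 − 9859.92 = -1522.55
Syy = Σy² − (Σy)²/n = 31342.1626 − 27556.1288 = 3786.0338
r = Sxy/√(Sxx·Syy) = -1522.55/√(2453349.9024) = -1522.55/1566.317306 = -0.972057

-0.972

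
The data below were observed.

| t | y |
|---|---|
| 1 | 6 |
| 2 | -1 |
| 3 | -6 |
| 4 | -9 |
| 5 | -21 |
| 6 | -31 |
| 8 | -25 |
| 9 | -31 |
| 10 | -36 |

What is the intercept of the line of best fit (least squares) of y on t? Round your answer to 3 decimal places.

6.800

n = 9, Σx = 48, Σy = -154, Σxy = -1180, Σx² = 336
Sxx = Σx² − (Σx)²/n = 336 − 256 = 80
Sxy = Σxy − (Σx)(Σy)/n = -1180 − (-821.333333) = -358.666667
b = Sxy/Sxx = -358.666667/80 = -4.483333
a = ȳ − b·x̄ = -17.111111 − (-4.483333)·5.333333 = 6.8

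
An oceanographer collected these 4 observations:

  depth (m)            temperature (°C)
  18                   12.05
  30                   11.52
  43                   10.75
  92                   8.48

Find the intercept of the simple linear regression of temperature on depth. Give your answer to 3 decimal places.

n = 4, Σx = 183, Σy = 42.8, Σxy = 1804.91, Σx² = 11537
Sxx = Σx² − (Σx)²/n = 11537 − 8372.25 = 3164.75
Sxy = Σxy − (Σx)(Σy)/n = 1804.91 − 1958.1 = -153.19
b = Sxy/Sxx = -153.19/3164.75 = -0.048405
a = ȳ − b·x̄ = 10.7 − (-0.048405)·45.75 = 12.914533

12.915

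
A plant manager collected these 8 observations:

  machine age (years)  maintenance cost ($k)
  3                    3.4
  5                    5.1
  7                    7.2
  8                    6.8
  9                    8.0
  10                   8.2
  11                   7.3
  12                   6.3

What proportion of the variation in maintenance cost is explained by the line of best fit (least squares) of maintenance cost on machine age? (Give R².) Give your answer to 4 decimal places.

0.5565

n = 8, Σx = 65, Σy = 52.3, Σxy = 450.4, Σx² = 593, Σy² = 359.87
Sxx = Σx² − (Σx)²/n = 593 − 528.125 = 64.875
Sxy = Σxy − (Σx)(Σy)/n = 450.4 − 424.9375 = 25.4625
Syy = Σy² − (Σy)²/n = 359.87 − 341.91125 = 17.95875
R² = Sxy²/(Sxx·Syy) = (25.4625)²/(64.875·17.95875) = 0.556479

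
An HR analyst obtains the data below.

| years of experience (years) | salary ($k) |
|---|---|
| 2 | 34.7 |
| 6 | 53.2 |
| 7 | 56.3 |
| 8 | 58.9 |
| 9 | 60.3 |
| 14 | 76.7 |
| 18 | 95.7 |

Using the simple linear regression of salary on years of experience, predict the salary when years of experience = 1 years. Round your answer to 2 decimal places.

32.91

n = 7, Σx = 64, Σy = 435.8, Σxy = 4593, Σx² = 754
Sxx = Σx² − (Σx)²/n = 754 − 585.142857 = 168.857143
Sxy = Σxy − (Σx)(Σy)/n = 4593 − 3984.457143 = 608.542857
b = Sxy/Sxx = 608.542857/168.857143 = 3.603892
a = ȳ − b·x̄ = 62.257143 − 3.603892·9.142857 = 29.307276
ŷ(1) = a + b·1 = 29.307276 + 3.603892·1 = 32.911168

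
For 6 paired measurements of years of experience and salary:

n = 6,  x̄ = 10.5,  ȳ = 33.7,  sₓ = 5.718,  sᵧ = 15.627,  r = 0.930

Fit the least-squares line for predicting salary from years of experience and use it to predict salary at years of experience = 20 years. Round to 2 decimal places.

57.85

b = r · sᵧ/sₓ = 0.93 · 15.627/5.718 = 2.541642
a = ȳ − b·x̄ = 33.7 − 2.541642·10.5 = 7.012757
ŷ(20) = a + b·20 = 7.012757 + 2.541642·20 = 57.845601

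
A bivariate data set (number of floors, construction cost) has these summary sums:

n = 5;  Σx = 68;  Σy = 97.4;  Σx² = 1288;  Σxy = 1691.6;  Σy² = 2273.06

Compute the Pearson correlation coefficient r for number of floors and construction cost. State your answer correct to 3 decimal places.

0.993

Sxx = Σx² − (Σx)²/n = 1288 − 924.8 = 363.2
Sxy = Σxy − (Σx)(Σy)/n = 1691.6 − 1324.64 = 366.96
Syy = Σy² − (Σy)²/n = 2273.06 − 1897.352 = 375.708
r = Sxy/√(Sxx·Syy) = 366.96/√(136457.1456) = 366.96/369.401063 = 0.993392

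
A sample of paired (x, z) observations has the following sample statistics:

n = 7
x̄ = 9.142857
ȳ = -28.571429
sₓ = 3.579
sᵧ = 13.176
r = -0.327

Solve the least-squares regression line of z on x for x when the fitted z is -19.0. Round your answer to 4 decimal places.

1.1921

b = r · sᵧ/sₓ = -0.327 · 13.176/3.579 = -1.203842
a = ȳ − b·x̄ = -28.571429 − (-1.203842)·9.142857 = -17.564870
Set a + b·x = -19.0: x = (-19.0 − (-17.564870)) / (-1.203842) = 1.192125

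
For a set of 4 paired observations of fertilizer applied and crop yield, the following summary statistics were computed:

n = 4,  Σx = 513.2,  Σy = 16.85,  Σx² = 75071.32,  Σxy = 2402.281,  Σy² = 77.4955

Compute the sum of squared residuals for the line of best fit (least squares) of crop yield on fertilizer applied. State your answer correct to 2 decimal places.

0.25

Sxx = Σx² − (Σx)²/n = 75071.32 − 65843.56 = 9227.76
Sxy = Σxy − (Σx)(Σy)/n = 2402.281 − 2161.855 = 240.426
Syy = Σy² − (Σy)²/n = 77.4955 − 70.980625 = 6.514875
b = Sxy/Sxx = 240.426/9227.76 = 0.026055
SSE = Syy − b·Sxy = 6.514875 − 0.026055·240.426 = 0.250661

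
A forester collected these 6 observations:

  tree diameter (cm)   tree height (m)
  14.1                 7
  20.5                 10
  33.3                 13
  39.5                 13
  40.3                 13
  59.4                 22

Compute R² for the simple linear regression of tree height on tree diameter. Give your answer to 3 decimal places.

0.927

n = 6, Σx = 207.1, Σy = 78, Σxy = 3080.8, Σx² = 8440.65, Σy² = 1140
Sxx = Σx² − (Σx)²/n = 8440.65 − 7148.401667 = 1292.248333
Sxy = Σxy − (Σx)(Σy)/n = 3080.8 − 2692.3 = 388.5
Syy = Σy² − (Σy)²/n = 1140 − 1014 = 126
R² = Sxy²/(Sxx·Syy) = (388.5)²/(1292.248333·126) = 0.926970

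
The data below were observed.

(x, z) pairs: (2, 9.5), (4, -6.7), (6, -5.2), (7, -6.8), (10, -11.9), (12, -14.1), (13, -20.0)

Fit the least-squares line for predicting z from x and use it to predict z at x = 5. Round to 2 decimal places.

n = 7, Σx = 54, Σy = -55.2, Σxy = -634.8, Σx² = 518
Sxx = Σx² − (Σx)²/n = 518 − 416.571429 = 101.428571
Sxy = Σxy − (Σx)(Σy)/n = -634.8 − (-425.828571) = -208.971429
b = Sxy/Sxx = -208.971429/101.428571 = -2.060282
a = ȳ − b·x̄ = -7.885714 − (-2.060282)·7.714286 = 8.007887
ŷ(5) = a + b·5 = 8.007887 + (-2.060282)·5 = -2.293521

-2.29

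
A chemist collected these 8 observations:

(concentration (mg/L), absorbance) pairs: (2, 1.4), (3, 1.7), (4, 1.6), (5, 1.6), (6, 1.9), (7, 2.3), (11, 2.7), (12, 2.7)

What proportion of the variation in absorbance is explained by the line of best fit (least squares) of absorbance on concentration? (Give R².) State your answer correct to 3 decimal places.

n = 8, Σx = 50, Σy = 15.9, Σxy = 111.9, Σx² = 404, Σy² = 33.45
Sxx = Σx² − (Σx)²/n = 404 − 312.5 = 91.5
Sxy = Σxy − (Σx)(Σy)/n = 111.9 − 99.375 = 12.525
Syy = Σy² − (Σy)²/n = 33.45 − 31.60125 = 1.84875
R² = Sxy²/(Sxx·Syy) = (12.525)²/(91.5·1.84875) = 0.927377

0.927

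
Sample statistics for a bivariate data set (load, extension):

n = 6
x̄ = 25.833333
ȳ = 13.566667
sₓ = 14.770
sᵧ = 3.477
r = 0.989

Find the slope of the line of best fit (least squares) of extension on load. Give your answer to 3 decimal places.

0.233

b = r · sᵧ/sₓ = 0.989 · 3.477/14.77 = 0.232820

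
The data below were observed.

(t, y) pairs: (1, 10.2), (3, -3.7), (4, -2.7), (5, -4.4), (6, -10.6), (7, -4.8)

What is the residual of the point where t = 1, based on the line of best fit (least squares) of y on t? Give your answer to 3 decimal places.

4.071

n = 6, Σx = 26, Σy = -16, Σxy = -130.9, Σx² = 136
Sxx = Σx² − (Σx)²/n = 136 − 112.666667 = 23.333333
Sxy = Σxy − (Σx)(Σy)/n = -130.9 − (-69.333333) = -61.566667
b = Sxy/Sxx = -61.566667/23.333333 = -2.638571
a = ȳ − b·x̄ = -2.666667 − (-2.638571)·4.333333 = 8.767143
ŷ(1) = 8.767143 + (-2.638571)·1 = 6.128571
residual = y − ŷ = 10.2 − 6.128571 = 4.071429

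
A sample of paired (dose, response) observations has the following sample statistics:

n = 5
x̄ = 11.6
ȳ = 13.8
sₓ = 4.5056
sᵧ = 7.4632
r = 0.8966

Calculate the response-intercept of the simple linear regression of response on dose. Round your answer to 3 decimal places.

b = r · sᵧ/sₓ = 0.8966 · 7.4632/4.5056 = 1.485153
a = ȳ − b·x̄ = 13.8 − 1.485153·11.6 = -3.427774

-3.428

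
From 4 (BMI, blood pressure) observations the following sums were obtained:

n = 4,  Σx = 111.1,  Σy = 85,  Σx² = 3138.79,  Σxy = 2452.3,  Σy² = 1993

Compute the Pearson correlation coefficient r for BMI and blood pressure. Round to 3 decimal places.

0.919

Sxx = Σx² − (Σx)²/n = 3138.79 − 3085.8025 = 52.9875
Sxy = Σxy − (Σx)(Σy)/n = 2452.3 − 2360.875 = 91.425
Syy = Σy² − (Σy)²/n = 1993 − 1806.25 = 186.75
r = Sxy/√(Sxx·Syy) = 91.425/√(9895.415625) = 91.425/99.475704 = 0.919069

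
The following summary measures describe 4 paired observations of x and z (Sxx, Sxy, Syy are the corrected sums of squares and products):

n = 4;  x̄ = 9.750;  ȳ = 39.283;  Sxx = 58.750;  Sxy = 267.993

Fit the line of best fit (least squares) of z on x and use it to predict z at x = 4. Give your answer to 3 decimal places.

13.054

b = Sxy/Sxx = 267.993/58.75 = 4.561583
a = ȳ − b·x̄ = 39.283 − 4.561583·9.75 = -5.192434
ŷ(4) = a + b·4 = -5.192434 + 4.561583·4 = 13.053898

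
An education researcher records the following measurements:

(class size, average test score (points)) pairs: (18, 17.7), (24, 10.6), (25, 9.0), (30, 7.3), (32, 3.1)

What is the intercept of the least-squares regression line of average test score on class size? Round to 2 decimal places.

n = 5, Σx = 129, Σy = 47.7, Σxy = 1116.2, Σx² = 3449
Sxx = Σx² − (Σx)²/n = 3449 − 3328.2 = 120.8
Sxy = Σxy − (Σx)(Σy)/n = 1116.2 − 1230.66 = -114.46
b = Sxy/Sxx = -114.46/120.8 = -0.947517
a = ȳ − b·x̄ = 9.54 − (-0.947517)·25.8 = 33.985927

33.99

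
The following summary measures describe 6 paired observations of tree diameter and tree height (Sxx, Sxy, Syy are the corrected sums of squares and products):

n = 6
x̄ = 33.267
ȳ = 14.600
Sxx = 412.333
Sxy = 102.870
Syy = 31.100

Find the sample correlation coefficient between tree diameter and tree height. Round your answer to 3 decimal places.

r = Sxy/√(Sxx·Syy) = 102.87/√(12823.5563) = 102.87/113.241142 = 0.908415

0.908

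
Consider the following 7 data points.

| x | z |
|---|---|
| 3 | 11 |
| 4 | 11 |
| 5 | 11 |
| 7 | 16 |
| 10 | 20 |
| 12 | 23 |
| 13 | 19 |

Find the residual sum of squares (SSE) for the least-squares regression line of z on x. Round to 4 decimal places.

20.4087

n = 7, Σx = 54, Σy = 111, Σxy = 967, Σx² = 512, Σy² = 1909
Sxx = Σx² − (Σx)²/n = 512 − 416.571429 = 95.428571
Sxy = Σxy − (Σx)(Σy)/n = 967 − 856.285714 = 110.714286
Syy = Σy² − (Σy)²/n = 1909 − 1760.142857 = 148.857143
b = Sxy/Sxx = 110.714286/95.428571 = 1.160180
SSE = Syy − b·Sxy = 148.857143 − 1.160180·110.714286 = 20.408683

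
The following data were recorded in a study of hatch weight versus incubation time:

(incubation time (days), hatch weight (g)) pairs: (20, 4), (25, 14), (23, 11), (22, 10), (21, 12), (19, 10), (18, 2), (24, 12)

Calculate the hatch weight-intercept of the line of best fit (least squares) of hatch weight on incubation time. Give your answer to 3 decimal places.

-19.548

n = 8, Σx = 172, Σy = 75, Σxy = 1669, Σx² = 3740
Sxx = Σx² − (Σx)²/n = 3740 − 3698 = 42
Sxy = Σxy − (Σx)(Σy)/n = 1669 − 1612.5 = 56.5
b = Sxy/Sxx = 56.5/42 = 1.345238
a = ȳ − b·x̄ = 9.375 − 1.345238·21.5 = -19.547619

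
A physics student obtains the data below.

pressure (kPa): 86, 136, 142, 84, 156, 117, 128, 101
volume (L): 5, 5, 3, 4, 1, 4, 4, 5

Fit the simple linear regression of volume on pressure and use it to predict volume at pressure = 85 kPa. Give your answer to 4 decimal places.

n = 8, Σx = 950, Σy = 31, Σxy = 3513, Σx² = 117722
Sxx = Σx² − (Σx)²/n = 117722 − 112812.5 = 4909.5
Sxy = Σxy − (Σx)(Σy)/n = 3513 − 3681.25 = -168.25
b = Sxy/Sxx = -168.25/4909.5 = -0.034270
a = ȳ − b·x̄ = 3.875 − (-0.034270)·118.75 = 7.944597
ŷ(85) = a + b·85 = 7.944597 + (-0.034270)·85 = 5.031622

5.0316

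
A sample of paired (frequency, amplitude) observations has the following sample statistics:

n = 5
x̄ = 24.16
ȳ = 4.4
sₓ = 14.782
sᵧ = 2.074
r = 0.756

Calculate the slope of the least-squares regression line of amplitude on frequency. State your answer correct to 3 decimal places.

b = r · sᵧ/sₓ = 0.756 · 2.074/14.782 = 0.106071

0.106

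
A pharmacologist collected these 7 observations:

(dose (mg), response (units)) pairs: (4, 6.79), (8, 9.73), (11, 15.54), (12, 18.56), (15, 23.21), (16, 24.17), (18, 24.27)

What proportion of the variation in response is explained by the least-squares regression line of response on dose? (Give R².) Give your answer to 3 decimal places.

0.959

n = 7, Σx = 84, Σy = 122.27, Σxy = 1670.39, Σx² = 1150, Σy² = 2438.6681
Sxx = Σx² − (Σx)²/n = 1150 − 1008 = 142
Sxy = Σxy − (Σx)(Σy)/n = 1670.39 − 1467.24 = 203.15
Syy = Σy² − (Σy)²/n = 2438.6681 − 2135.707557 = 302.960543
R² = Sxy²/(Sxx·Syy) = (203.15)²/(142·302.960543) = 0.959311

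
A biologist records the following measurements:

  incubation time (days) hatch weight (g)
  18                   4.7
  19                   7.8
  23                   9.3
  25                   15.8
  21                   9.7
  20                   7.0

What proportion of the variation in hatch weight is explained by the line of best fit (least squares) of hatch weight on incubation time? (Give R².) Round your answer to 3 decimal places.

n = 6, Σx = 126, Σy = 54.3, Σxy = 1185.4, Σx² = 2680, Σy² = 562.15
Sxx = Σx² − (Σx)²/n = 2680 − 2646 = 34
Sxy = Σxy − (Σx)(Σy)/n = 1185.4 − 1140.3 = 45.1
Syy = Σy² − (Σy)²/n = 562.15 − 491.415 = 70.735
R² = Sxy²/(Sxx·Syy) = (45.1)²/(34·70.735) = 0.845746

0.846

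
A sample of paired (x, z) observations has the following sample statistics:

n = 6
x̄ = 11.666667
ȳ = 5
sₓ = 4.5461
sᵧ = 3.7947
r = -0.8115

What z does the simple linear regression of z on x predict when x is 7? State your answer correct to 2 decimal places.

8.16

b = r · sᵧ/sₓ = -0.8115 · 3.7947/4.5461 = -0.677372
a = ȳ − b·x̄ = 5 − (-0.677372)·11.666667 = 12.902669
ŷ(7) = a + b·7 = 12.902669 + (-0.677372)·7 = 8.161068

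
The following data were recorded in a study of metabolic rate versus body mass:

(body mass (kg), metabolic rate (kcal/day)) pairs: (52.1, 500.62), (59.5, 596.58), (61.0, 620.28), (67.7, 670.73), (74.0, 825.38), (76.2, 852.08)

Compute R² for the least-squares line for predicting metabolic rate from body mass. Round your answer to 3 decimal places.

0.972

n = 6, Σx = 390.5, Σy = 4065.67, Σxy = 270830.929, Σx² = 25841.39, Σy² = 2848446.5629
Sxx = Σx² − (Σx)²/n = 25841.39 − 25415.041667 = 426.348333
Sxy = Σxy − (Σx)(Σy)/n = 270830.929 − 264607.355833 = 6223.573167
Syy = Σy² − (Σy)²/n = 2848446.5629 − 2754945.424817 = 93501.138083
R² = Sxy²/(Sxx·Syy) = (6223.573167)²/(426.348333·93501.138083) = 0.971624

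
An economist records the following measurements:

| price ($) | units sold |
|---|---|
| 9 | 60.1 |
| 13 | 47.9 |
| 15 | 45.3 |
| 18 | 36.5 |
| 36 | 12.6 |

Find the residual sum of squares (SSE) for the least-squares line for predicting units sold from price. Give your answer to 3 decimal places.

n = 5, Σx = 91, Σy = 202.4, Σxy = 2953.7, Σx² = 2095, Σy² = 9449.52
Sxx = Σx² − (Σx)²/n = 2095 − 1656.2 = 438.8
Sxy = Σxy − (Σx)(Σy)/n = 2953.7 − 3683.68 = -729.98
Syy = Σy² − (Σy)²/n = 9449.52 − 8193.152 = 1256.368
b = Sxy/Sxx = -729.98/438.8 = -1.663582
SSE = Syy − b·Sxy = 1256.368 − (-1.663582)·(-729.98) = 41.986048

41.986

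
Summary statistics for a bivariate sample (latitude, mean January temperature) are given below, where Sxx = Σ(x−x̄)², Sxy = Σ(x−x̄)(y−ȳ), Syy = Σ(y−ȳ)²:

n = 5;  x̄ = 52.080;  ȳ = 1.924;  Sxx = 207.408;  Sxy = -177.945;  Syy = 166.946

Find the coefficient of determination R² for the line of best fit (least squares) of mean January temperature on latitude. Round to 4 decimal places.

0.9145

R² = Sxy²/(Sxx·Syy) = (-177.945)²/(207.408·166.946) = 0.914471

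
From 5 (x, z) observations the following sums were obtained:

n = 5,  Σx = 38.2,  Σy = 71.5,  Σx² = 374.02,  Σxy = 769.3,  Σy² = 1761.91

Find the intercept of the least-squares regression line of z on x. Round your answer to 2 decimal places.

Sxx = Σx² − (Σx)²/n = 374.02 − 291.848 = 82.172
Sxy = Σxy − (Σx)(Σy)/n = 769.3 − 546.26 = 223.04
b = Sxy/Sxx = 223.04/82.172 = 2.714307
a = ȳ − b·x̄ = 14.3 − 2.714307·7.64 = -6.437302

-6.44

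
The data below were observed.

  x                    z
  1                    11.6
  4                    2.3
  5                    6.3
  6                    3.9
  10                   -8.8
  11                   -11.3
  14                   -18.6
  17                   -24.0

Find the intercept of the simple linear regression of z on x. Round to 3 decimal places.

n = 8, Σx = 68, Σy = -38.6, Σxy = -805, Σx² = 784
Sxx = Σx² − (Σx)²/n = 784 − 578 = 206
Sxy = Σxy − (Σx)(Σy)/n = -805 − (-328.1) = -476.9
b = Sxy/Sxx = -476.9/206 = -2.315049
a = ȳ − b·x̄ = -4.825 − (-2.315049)·8.5 = 14.852913

14.853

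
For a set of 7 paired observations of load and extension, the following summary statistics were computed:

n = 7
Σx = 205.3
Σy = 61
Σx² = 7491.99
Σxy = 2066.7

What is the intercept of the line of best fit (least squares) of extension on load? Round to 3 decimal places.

3.178

Sxx = Σx² − (Σx)²/n = 7491.99 − 6021.155714 = 1470.834286
Sxy = Σxy − (Σx)(Σy)/n = 2066.7 − 1789.042857 = 277.657143
b = Sxy/Sxx = 277.657143/1470.834286 = 0.188775
a = ȳ − b·x̄ = 8.714286 − 0.188775·29.328571 = 3.177777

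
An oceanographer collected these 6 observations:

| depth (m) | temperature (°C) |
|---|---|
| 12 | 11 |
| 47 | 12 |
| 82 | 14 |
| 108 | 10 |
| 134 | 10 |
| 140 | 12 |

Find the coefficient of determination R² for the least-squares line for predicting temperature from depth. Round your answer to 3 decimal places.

n = 6, Σx = 523, Σy = 69, Σxy = 5944, Σx² = 58297, Σy² = 805
Sxx = Σx² − (Σx)²/n = 58297 − 45588.166667 = 12708.833333
Sxy = Σxy − (Σx)(Σy)/n = 5944 − 6014.5 = -70.5
Syy = Σy² − (Σy)²/n = 805 − 793.5 = 11.5
R² = Sxy²/(Sxx·Syy) = (-70.5)²/(12708.833333·11.5) = 0.034008

0.034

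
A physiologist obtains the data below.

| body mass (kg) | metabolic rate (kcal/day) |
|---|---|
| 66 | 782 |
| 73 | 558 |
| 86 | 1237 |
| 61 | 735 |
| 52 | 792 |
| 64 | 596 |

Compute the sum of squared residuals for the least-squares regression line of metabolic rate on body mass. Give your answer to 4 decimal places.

198502.3977

n = 6, Σx = 402, Σy = 4700, Σxy = 322891, Σx² = 27602, Σy² = 3975762
Sxx = Σx² − (Σx)²/n = 27602 − 26934 = 668
Sxy = Σxy − (Σx)(Σy)/n = 322891 − 314900 = 7991
Syy = Σy² − (Σy)²/n = 3975762 − 3681666.666667 = 294095.333333
b = Sxy/Sxx = 7991/668 = 11.962575
SSE = Syy − b·Sxy = 294095.333333 − 11.962575·7991 = 198502.397705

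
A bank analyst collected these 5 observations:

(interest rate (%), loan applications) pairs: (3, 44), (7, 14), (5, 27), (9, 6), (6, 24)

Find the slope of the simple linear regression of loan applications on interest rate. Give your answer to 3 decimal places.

-6.350

n = 5, Σx = 30, Σy = 115, Σxy = 563, Σx² = 200
Sxx = Σx² − (Σx)²/n = 200 − 180 = 20
Sxy = Σxy − (Σx)(Σy)/n = 563 − 690 = -127
b = Sxy/Sxx = -127/20 = -6.35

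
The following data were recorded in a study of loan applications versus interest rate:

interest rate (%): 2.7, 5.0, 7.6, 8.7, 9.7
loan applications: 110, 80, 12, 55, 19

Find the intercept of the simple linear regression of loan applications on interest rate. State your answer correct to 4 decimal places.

139.5716

n = 5, Σx = 33.7, Σy = 276, Σxy = 1451, Σx² = 259.83
Sxx = Σx² − (Σx)²/n = 259.83 − 227.138 = 32.692
Sxy = Σxy − (Σx)(Σy)/n = 1451 − 1860.24 = -409.24
b = Sxy/Sxx = -409.24/32.692 = -12.518047
a = ȳ − b·x̄ = 55.2 − (-12.518047)·6.74 = 139.571638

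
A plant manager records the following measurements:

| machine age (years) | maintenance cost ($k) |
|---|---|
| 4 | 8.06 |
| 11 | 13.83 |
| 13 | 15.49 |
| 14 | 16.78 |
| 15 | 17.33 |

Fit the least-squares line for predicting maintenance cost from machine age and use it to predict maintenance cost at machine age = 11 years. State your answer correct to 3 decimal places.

n = 5, Σx = 57, Σy = 71.49, Σxy = 880.61, Σx² = 727
Sxx = Σx² − (Σx)²/n = 727 − 649.8 = 77.2
Sxy = Σxy − (Σx)(Σy)/n = 880.61 − 814.986 = 65.624
b = Sxy/Sxx = 65.624/77.2 = 0.850052
a = ȳ − b·x̄ = 14.298 − 0.850052·11.4 = 4.607409
ŷ(11) = a + b·11 = 4.607409 + 0.850052·11 = 13.957979

13.958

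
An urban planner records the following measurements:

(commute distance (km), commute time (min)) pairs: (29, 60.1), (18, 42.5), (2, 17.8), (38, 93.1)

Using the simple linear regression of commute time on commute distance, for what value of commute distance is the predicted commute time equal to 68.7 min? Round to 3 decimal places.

29.433

n = 4, Σx = 87, Σy = 213.5, Σxy = 6081.3, Σx² = 2613
Sxx = Σx² − (Σx)²/n = 2613 − 1892.25 = 720.75
Sxy = Σxy − (Σx)(Σy)/n = 6081.3 − 4643.625 = 1437.675
b = Sxy/Sxx = 1437.675/720.75 = 1.994693
a = ȳ − b·x̄ = 53.375 − 1.994693·21.75 = 9.990427
Set a + b·x = 68.7: x = (68.7 − 9.990427) / 1.994693 = 29.432886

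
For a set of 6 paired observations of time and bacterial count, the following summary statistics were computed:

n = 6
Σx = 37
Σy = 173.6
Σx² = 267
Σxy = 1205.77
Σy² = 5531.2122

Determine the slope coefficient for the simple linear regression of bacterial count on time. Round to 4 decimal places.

3.4825

Sxx = Σx² − (Σx)²/n = 267 − 228.166667 = 38.833333
Sxy = Σxy − (Σx)(Σy)/n = 1205.77 − 1070.533333 = 135.236667
b = Sxy/Sxx = 135.236667/38.833333 = 3.482489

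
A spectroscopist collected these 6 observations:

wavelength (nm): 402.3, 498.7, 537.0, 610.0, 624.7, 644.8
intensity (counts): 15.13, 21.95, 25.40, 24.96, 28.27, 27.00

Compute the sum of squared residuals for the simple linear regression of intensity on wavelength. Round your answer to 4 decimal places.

13.2362

n = 6, Σx = 3317.5, Σy = 142.71, Σxy = 80968.533, Σx² = 1877033.11, Σy² = 3507.0739
Sxx = Σx² − (Σx)²/n = 1877033.11 − 1834301.041667 = 42732.068333
Sxy = Σxy − (Σx)(Σy)/n = 80968.533 − 78906.7375 = 2061.7955
Syy = Σy² − (Σy)²/n = 3507.0739 − 3394.35735 = 112.71655
b = Sxy/Sxx = 2061.7955/42732.068333 = 0.048249
SSE = Syy − b·Sxy = 112.71655 − 0.048249·2061.7955 = 13.236210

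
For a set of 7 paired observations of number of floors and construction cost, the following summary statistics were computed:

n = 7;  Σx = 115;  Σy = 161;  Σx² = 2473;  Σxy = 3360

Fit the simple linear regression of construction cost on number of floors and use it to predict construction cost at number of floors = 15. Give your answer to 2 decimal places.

21.25

Sxx = Σx² − (Σx)²/n = 2473 − 1889.285714 = 583.714286
Sxy = Σxy − (Σx)(Σy)/n = 3360 − 2645 = 715
b = Sxy/Sxx = 715/583.714286 = 1.224914
a = ȳ − b·x̄ = 23 − 1.224914·16.428571 = 2.876407
ŷ(15) = a + b·15 = 2.876407 + 1.224914·15 = 21.250122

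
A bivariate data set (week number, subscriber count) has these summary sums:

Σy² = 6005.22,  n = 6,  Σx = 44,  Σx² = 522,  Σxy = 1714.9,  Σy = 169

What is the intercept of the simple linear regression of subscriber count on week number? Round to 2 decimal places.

10.67

Sxx = Σx² − (Σx)²/n = 522 − 322.666667 = 199.333333
Sxy = Σxy − (Σx)(Σy)/n = 1714.9 − 1239.333333 = 475.566667
b = Sxy/Sxx = 475.566667/199.333333 = 2.385786
a = ȳ − b·x̄ = 28.166667 − 2.385786·7.333333 = 10.670903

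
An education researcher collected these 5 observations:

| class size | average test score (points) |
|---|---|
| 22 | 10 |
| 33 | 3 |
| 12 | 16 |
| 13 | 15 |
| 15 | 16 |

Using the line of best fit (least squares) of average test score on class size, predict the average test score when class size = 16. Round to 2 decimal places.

13.90

n = 5, Σx = 95, Σy = 60, Σxy = 946, Σx² = 2111
Sxx = Σx² − (Σx)²/n = 2111 − 1805 = 306
Sxy = Σxy − (Σx)(Σy)/n = 946 − 1140 = -194
b = Sxy/Sxx = -194/306 = -0.633987
a = ȳ − b·x̄ = 12 − (-0.633987)·19 = 24.045752
ŷ(16) = a + b·16 = 24.045752 + (-0.633987)·16 = 13.901961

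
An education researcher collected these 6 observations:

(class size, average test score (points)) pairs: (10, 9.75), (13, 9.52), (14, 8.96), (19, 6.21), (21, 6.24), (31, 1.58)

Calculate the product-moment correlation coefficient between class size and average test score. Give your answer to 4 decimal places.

-0.9900

n = 6, Σx = 108, Σy = 42.26, Σxy = 644.71, Σx² = 2228, Σy² = 345.9726
Sxx = Σx² − (Σx)²/n = 2228 − 1944 = 284
Sxy = Σxy − (Σx)(Σy)/n = 644.71 − 760.68 = -115.97
Syy = Σy² − (Σy)²/n = 345.9726 − 297.651267 = 48.321333
r = Sxy/√(Sxx·Syy) = -115.97/√(13723.258667) = -115.97/117.146313 = -0.989959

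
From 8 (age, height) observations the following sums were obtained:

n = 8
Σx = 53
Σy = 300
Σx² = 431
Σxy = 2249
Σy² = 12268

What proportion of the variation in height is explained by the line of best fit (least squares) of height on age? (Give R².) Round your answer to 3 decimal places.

Sxx = Σx² − (Σx)²/n = 431 − 351.125 = 79.875
Sxy = Σxy − (Σx)(Σy)/n = 2249 − 1987.5 = 261.5
Syy = Σy² − (Σy)²/n = 12268 − 11250 = 1018
R² = Sxy²/(Sxx·Syy) = (261.5)²/(79.875·1018) = 0.840978

0.841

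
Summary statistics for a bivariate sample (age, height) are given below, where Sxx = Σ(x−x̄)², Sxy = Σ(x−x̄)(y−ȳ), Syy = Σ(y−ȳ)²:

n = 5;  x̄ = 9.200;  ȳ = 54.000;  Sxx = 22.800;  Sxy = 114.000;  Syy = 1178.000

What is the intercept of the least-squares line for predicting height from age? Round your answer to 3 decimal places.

8.000

b = Sxy/Sxx = 114/22.8 = 5
a = ȳ − b·x̄ = 54 − 5·9.2 = 8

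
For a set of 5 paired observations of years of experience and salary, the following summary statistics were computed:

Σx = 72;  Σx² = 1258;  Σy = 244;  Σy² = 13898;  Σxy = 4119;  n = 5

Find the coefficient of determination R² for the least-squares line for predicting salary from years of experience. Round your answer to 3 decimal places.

Sxx = Σx² − (Σx)²/n = 1258 − 1036.8 = 221.2
Sxy = Σxy − (Σx)(Σy)/n = 4119 − 3513.6 = 605.4
Syy = Σy² − (Σy)²/n = 13898 − 11907.2 = 1990.8
R² = Sxy²/(Sxx·Syy) = (605.4)²/(221.2·1990.8) = 0.832285

0.832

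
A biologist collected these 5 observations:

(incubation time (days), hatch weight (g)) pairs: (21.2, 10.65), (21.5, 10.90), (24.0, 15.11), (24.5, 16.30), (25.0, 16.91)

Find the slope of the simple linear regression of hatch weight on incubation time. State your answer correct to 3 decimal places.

n = 5, Σx = 116.2, Σy = 69.87, Σxy = 1644.87, Σx² = 2712.94
Sxx = Σx² − (Σx)²/n = 2712.94 − 2700.488 = 12.452
Sxy = Σxy − (Σx)(Σy)/n = 1644.87 − 1623.7788 = 21.0912
b = Sxy/Sxx = 21.0912/12.452 = 1.693800

1.694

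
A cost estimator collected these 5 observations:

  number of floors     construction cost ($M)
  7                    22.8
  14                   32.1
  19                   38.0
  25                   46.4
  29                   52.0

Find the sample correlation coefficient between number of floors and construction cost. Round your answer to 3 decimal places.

n = 5, Σx = 94, Σy = 191.3, Σxy = 3999, Σx² = 2072, Σy² = 7851.21
Sxx = Σx² − (Σx)²/n = 2072 − 1767.2 = 304.8
Sxy = Σxy − (Σx)(Σy)/n = 3999 − 3596.44 = 402.56
Syy = Σy² − (Σy)²/n = 7851.21 − 7319.138 = 532.072
r = Sxy/√(Sxx·Syy) = 402.56/√(162175.5456) = 402.56/402.710250 = 0.999627

1.000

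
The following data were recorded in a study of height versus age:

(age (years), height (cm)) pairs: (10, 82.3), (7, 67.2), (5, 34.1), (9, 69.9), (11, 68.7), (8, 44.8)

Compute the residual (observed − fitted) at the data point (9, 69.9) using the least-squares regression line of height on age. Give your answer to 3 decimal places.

n = 6, Σx = 50, Σy = 367, Σxy = 3207.1, Σx² = 440
Sxx = Σx² − (Σx)²/n = 440 − 416.666667 = 23.333333
Sxy = Σxy − (Σx)(Σy)/n = 3207.1 − 3058.333333 = 148.766667
b = Sxy/Sxx = 148.766667/23.333333 = 6.375714
a = ȳ − b·x̄ = 61.166667 − 6.375714·8.333333 = 8.035714
ŷ(9) = 8.035714 + 6.375714·9 = 65.417143
residual = y − ŷ = 69.9 − 65.417143 = 4.482857

4.483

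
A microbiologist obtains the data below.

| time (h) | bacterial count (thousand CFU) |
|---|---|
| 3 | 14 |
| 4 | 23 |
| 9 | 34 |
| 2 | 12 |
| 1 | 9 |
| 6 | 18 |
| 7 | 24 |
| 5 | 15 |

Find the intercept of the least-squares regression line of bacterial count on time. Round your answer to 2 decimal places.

n = 8, Σx = 37, Σy = 149, Σxy = 824, Σx² = 221
Sxx = Σx² − (Σx)²/n = 221 − 171.125 = 49.875
Sxy = Σxy − (Σx)(Σy)/n = 824 − 689.125 = 134.875
b = Sxy/Sxx = 134.875/49.875 = 2.704261
a = ȳ − b·x̄ = 18.625 − 2.704261·4.625 = 6.117794

6.12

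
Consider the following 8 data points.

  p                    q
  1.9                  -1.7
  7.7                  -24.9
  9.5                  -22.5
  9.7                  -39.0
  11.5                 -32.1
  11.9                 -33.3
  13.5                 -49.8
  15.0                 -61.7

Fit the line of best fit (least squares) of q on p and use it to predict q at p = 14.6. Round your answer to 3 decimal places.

-51.960

n = 8, Σx = 80.7, Σy = -265, Σxy = -3150.23, Σx² = 928.35
Sxx = Σx² − (Σx)²/n = 928.35 − 814.06125 = 114.28875
Sxy = Σxy − (Σx)(Σy)/n = -3150.23 − (-2673.1875) = -477.0425
b = Sxy/Sxx = -477.0425/114.28875 = -4.174011
a = ȳ − b·x̄ = -33.125 − (-4.174011)·10.0875 = 8.980336
ŷ(14.6) = a + b·14.6 = 8.980336 + (-4.174011)·14.6 = -51.960225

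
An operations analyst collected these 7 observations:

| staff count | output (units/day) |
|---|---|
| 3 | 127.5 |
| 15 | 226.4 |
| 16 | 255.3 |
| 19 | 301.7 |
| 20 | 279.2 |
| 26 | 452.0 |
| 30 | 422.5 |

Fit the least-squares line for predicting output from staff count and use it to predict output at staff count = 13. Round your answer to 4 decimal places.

n = 7, Σx = 129, Σy = 2064.6, Σxy = 43606.6, Σx² = 2827
Sxx = Σx² − (Σx)²/n = 2827 − 2377.285714 = 449.714286
Sxy = Σxy − (Σx)(Σy)/n = 43606.6 − 38047.628571 = 5558.971429
b = Sxy/Sxx = 5558.971429/449.714286 = 12.361118
a = ȳ − b·x̄ = 294.942857 − 12.361118·18.428571 = 67.145108
ŷ(13) = a + b·13 = 67.145108 + 12.361118·13 = 227.839644

227.8396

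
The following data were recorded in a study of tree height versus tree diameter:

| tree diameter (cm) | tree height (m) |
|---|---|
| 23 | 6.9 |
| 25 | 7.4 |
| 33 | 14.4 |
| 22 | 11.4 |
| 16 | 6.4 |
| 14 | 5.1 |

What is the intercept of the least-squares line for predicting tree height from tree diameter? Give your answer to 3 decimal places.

n = 6, Σx = 133, Σy = 51.6, Σxy = 1243.5, Σx² = 3179
Sxx = Σx² − (Σx)²/n = 3179 − 2948.166667 = 230.833333
Sxy = Σxy − (Σx)(Σy)/n = 1243.5 − 1143.8 = 99.7
b = Sxy/Sxx = 99.7/230.833333 = 0.431913
a = ȳ − b·x̄ = 8.6 − 0.431913·22.166667 = -0.974079

-0.974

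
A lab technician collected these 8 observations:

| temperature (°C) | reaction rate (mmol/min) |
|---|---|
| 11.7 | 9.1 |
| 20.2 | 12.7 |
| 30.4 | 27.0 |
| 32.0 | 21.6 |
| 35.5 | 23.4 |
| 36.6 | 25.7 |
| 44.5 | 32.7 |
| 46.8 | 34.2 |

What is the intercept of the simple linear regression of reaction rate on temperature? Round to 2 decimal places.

n = 8, Σx = 257.7, Σy = 186.4, Σxy = 6702.04, Σx² = 9263.39
Sxx = Σx² − (Σx)²/n = 9263.39 − 8301.16125 = 962.22875
Sxy = Σxy − (Σx)(Σy)/n = 6702.04 − 6004.41 = 697.63
b = Sxy/Sxx = 697.63/962.22875 = 0.725015
a = ȳ − b·x̄ = 23.3 − 0.725015·32.2125 = -0.054536

-0.05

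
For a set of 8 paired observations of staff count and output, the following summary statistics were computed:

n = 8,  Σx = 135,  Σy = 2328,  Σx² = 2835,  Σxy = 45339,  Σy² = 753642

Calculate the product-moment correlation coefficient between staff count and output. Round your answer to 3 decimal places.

0.929

Sxx = Σx² − (Σx)²/n = 2835 − 2278.125 = 556.875
Sxy = Σxy − (Σx)(Σy)/n = 45339 − 39285 = 6054
Syy = Σy² − (Σy)²/n = 753642 − 677448 = 76194
r = Sxy/√(Sxx·Syy) = 6054/√(42430533.75) = 6054/6513.872408 = 0.929401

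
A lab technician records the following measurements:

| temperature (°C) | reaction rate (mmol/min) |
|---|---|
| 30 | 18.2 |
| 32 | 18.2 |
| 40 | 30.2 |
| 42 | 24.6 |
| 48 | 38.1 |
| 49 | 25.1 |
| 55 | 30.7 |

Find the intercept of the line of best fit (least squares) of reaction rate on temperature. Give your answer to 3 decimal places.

n = 7, Σx = 296, Σy = 185.1, Σxy = 8116.8, Σx² = 13018
Sxx = Σx² − (Σx)²/n = 13018 − 12516.571429 = 501.428571
Sxy = Σxy − (Σx)(Σy)/n = 8116.8 − 7827.085714 = 289.714286
b = Sxy/Sxx = 289.714286/501.428571 = 0.577778
a = ȳ − b·x̄ = 26.442857 − 0.577778·42.285714 = 2.011111

2.011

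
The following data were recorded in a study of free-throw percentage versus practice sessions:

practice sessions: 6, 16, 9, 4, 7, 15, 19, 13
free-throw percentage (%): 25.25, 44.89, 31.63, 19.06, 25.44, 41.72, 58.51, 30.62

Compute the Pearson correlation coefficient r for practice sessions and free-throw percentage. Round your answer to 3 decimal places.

n = 8, Σx = 89, Σy = 277.12, Σxy = 3544.28, Σx² = 1193, Σy² = 10765.1716
Sxx = Σx² − (Σx)²/n = 1193 − 990.125 = 202.875
Sxy = Σxy − (Σx)(Σy)/n = 3544.28 − 3082.96 = 461.32
Syy = Σy² − (Σy)²/n = 10765.1716 − 9599.4368 = 1165.7348
r = Sxy/√(Sxx·Syy) = 461.32/√(236498.44755) = 461.32/486.311060 = 0.948611

0.949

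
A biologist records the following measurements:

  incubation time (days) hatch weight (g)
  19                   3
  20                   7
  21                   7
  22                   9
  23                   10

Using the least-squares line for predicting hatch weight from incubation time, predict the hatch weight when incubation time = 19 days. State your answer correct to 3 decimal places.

4.000

n = 5, Σx = 105, Σy = 36, Σxy = 772, Σx² = 2215
Sxx = Σx² − (Σx)²/n = 2215 − 2205 = 10
Sxy = Σxy − (Σx)(Σy)/n = 772 − 756 = 16
b = Sxy/Sxx = 16/10 = 1.6
a = ȳ − b·x̄ = 7.2 − 1.6·21 = -26.4
ŷ(19) = a + b·19 = -26.4 + 1.6·19 = 4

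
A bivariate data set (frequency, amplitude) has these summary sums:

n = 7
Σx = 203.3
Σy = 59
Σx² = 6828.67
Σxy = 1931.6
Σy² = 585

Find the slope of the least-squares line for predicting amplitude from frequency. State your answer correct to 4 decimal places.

0.2359

Sxx = Σx² − (Σx)²/n = 6828.67 − 5904.412857 = 924.257143
Sxy = Σxy − (Σx)(Σy)/n = 1931.6 − 1713.528571 = 218.071429
b = Sxy/Sxx = 218.071429/924.257143 = 0.235942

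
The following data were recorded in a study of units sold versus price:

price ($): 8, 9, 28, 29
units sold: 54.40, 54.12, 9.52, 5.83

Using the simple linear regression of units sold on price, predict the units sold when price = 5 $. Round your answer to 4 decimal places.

62.4008

n = 4, Σx = 74, Σy = 123.87, Σxy = 1357.91, Σx² = 1770
Sxx = Σx² − (Σx)²/n = 1770 − 1369 = 401
Sxy = Σxy − (Σx)(Σy)/n = 1357.91 − 2291.595 = -933.685
b = Sxy/Sxx = -933.685/401 = -2.328392
a = ȳ − b·x̄ = 30.9675 − (-2.328392)·18.5 = 74.042743
ŷ(5) = a + b·5 = 74.042743 + (-2.328392)·5 = 62.400786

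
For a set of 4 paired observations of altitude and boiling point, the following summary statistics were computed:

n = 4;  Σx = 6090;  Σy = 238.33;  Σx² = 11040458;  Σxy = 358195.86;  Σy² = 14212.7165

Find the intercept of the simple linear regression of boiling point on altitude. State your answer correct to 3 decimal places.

63.596

Sxx = Σx² − (Σx)²/n = 11040458 − 9272025 = 1768433
Sxy = Σxy − (Σx)(Σy)/n = 358195.86 − 362857.425 = -4661.565
b = Sxy/Sxx = -4661.565/1768433 = -0.002636
a = ȳ − b·x̄ = 59.5825 − (-0.002636)·1522.5 = 63.595789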